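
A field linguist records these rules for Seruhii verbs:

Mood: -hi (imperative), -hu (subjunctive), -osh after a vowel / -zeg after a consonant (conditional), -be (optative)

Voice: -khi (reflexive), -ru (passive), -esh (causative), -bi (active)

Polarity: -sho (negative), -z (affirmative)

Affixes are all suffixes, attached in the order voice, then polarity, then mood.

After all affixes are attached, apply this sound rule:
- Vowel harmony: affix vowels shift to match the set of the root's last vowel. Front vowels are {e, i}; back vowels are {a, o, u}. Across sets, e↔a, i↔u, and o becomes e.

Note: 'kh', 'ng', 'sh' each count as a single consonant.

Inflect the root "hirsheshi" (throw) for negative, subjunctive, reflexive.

Attach voice reflexive -khi → hirsheshikhi.
Attach polarity negative -sho → hirsheshikhisho.
Attach mood subjunctive -hu → hirsheshikhishohu.
Apply vowel harmony: hirsheshikhishohu → hirsheshikhishehi.

hirsheshikhishehi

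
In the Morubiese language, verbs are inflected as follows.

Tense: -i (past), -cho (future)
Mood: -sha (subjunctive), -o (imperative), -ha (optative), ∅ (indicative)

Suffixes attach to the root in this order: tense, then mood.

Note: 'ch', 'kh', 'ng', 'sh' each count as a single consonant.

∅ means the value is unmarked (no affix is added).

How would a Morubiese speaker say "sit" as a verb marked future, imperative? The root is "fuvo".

Attach tense future -cho → fuvocho.
Attach mood imperative -o → fuvochoo.

fuvochoo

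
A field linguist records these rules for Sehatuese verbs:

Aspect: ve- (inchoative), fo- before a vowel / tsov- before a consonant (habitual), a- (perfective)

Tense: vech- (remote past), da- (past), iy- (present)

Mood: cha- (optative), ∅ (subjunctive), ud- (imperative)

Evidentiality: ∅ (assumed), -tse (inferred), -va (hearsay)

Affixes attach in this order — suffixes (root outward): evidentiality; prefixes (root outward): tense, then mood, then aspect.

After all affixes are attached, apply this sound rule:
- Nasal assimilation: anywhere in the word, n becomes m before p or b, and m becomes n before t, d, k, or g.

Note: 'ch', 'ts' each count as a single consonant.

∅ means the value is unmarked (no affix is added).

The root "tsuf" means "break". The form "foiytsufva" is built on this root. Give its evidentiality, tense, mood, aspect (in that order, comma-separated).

Segment: fo-iy-tsuf-va.
evidentiality: -va → hearsay.
tense: iy- → present.
mood: ∅ → subjunctive.
aspect: fo/tsov- → habitual.

hearsay, present, subjunctive, habitual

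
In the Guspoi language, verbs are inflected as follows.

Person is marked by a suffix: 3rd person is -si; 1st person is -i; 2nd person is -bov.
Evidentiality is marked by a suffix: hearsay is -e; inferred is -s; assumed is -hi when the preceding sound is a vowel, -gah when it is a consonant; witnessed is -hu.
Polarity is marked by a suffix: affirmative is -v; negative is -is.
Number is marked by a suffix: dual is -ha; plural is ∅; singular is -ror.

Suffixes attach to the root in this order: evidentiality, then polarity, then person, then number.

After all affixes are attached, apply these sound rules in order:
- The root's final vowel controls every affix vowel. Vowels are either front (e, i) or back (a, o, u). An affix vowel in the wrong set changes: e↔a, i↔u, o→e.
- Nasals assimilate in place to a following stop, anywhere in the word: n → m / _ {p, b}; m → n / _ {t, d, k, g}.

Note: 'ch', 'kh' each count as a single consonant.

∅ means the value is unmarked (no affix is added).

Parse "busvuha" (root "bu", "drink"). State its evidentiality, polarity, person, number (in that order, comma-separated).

inferred, affirmative, 1st person, dual

Segment: bu-s-v-i-ha.
evidentiality: -s → inferred.
polarity: -v → affirmative.
person: -i → 1st person.
number: -ha → dual.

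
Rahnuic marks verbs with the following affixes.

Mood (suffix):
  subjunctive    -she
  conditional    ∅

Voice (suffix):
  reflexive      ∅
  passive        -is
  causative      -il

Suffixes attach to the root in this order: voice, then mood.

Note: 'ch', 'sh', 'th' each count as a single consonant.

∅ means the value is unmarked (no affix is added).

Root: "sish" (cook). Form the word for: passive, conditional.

sishis

Attach voice passive -is → sishis.
mood = conditional: zero marking, form stays sishis.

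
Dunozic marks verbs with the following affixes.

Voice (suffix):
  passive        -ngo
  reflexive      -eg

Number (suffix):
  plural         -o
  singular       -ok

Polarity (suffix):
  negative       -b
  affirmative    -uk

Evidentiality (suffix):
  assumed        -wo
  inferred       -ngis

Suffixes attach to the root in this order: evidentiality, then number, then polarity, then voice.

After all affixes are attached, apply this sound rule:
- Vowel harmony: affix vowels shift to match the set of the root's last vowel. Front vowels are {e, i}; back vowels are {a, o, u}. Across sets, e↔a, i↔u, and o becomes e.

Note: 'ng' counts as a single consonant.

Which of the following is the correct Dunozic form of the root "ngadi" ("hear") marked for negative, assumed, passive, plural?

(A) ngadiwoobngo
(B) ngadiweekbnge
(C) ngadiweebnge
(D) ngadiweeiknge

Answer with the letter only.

Attach evidentiality assumed -wo → ngadiwo.
Attach number plural -o → ngadiwoo.
Attach polarity negative -b → ngadiwoob.
Attach voice passive -ngo → ngadiwoobngo.
Apply vowel harmony: ngadiwoobngo → ngadiweebnge.
So the correct form is ngadiweebnge, option (C).
(B) ngadiweekbnge is wrong: it uses singular instead of plural for number.
(A) ngadiwoobngo is wrong: it fails to apply the sound rule(s).
(D) ngadiweeiknge is wrong: it uses affirmative instead of negative for polarity.

C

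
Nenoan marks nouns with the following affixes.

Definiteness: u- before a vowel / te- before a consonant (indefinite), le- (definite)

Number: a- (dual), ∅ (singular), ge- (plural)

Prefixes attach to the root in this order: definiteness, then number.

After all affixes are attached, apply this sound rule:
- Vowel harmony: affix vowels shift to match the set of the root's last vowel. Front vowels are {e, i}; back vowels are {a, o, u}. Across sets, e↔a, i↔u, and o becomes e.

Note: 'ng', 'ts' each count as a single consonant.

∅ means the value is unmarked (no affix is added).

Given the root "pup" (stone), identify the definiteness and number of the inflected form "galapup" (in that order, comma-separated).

Segment: ge-le-pup.
definiteness: le- → definite.
number: ge- → plural.

definite, plural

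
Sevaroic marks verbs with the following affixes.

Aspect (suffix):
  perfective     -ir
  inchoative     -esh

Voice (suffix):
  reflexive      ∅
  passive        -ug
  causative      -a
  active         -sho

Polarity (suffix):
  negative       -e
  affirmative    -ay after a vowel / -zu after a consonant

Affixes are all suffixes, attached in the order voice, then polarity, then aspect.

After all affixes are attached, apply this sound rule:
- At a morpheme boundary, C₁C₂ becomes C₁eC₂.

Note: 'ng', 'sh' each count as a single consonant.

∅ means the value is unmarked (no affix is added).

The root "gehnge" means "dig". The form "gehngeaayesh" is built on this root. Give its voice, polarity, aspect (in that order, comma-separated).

Segment: gehnge-a-ay-esh.
voice: -a → causative.
polarity: -ay/zu → affirmative.
aspect: -esh → inchoative.

causative, affirmative, inchoative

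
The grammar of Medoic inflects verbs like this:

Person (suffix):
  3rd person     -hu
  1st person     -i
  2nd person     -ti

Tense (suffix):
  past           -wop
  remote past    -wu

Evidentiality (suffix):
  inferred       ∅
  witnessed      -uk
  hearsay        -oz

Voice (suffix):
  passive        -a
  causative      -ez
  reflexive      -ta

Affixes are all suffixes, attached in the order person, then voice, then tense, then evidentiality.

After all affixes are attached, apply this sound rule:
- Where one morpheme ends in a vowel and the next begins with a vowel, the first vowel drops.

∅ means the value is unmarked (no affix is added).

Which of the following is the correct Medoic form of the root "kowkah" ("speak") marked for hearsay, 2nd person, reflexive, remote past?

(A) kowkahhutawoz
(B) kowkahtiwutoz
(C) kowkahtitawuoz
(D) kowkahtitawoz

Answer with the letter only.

D

Attach person 2nd person -ti → kowkahti.
Attach voice reflexive -ta → kowkahtita.
Attach tense remote past -wu → kowkahtitawu.
Attach evidentiality hearsay -oz → kowkahtitawuoz.
Apply vowel deletion: kowkahtitawuoz → kowkahtitawoz.
So the correct form is kowkahtitawoz, option (D).
(A) kowkahhutawoz is wrong: it uses 3rd person instead of 2nd person for person.
(B) kowkahtiwutoz is wrong: it has the affixes in the wrong order.
(C) kowkahtitawuoz is wrong: it fails to apply the sound rule(s).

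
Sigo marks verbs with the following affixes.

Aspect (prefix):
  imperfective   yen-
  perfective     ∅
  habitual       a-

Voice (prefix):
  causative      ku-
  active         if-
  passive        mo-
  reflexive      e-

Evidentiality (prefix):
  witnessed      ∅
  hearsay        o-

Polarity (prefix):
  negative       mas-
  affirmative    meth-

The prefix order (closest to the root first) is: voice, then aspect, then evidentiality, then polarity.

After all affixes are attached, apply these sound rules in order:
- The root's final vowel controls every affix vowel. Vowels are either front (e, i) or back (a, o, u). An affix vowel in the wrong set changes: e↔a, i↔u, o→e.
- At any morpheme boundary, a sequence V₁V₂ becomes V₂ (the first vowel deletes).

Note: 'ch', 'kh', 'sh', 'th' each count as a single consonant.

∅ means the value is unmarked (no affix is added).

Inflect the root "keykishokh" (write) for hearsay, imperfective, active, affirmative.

Attach voice active if- → ifkeykishokh.
Attach aspect imperfective yen- → yenifkeykishokh.
Attach evidentiality hearsay o- → oyenifkeykishokh.
Attach polarity affirmative meth- → methoyenifkeykishokh.
Apply vowel harmony: methoyenifkeykishokh → mathoyanufkeykishokh.
Vowel deletion: no change.

mathoyanufkeykishokh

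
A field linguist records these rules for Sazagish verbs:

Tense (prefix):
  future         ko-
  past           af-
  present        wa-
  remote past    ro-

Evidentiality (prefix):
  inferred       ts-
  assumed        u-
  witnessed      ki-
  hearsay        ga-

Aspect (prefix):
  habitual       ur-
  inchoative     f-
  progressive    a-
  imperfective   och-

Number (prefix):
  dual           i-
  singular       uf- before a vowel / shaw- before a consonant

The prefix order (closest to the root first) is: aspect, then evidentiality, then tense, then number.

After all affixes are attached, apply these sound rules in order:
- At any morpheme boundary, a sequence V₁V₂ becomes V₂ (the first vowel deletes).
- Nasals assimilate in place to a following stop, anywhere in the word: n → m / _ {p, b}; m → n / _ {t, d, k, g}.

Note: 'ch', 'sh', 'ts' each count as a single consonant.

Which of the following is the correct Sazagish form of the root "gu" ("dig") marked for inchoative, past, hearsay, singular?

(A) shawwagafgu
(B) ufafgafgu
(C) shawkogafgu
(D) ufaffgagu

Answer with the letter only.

Attach aspect inchoative f- → fgu.
Attach evidentiality hearsay ga- → gafgu.
Attach tense past af- → afgafgu.
Attach number singular uf- (before vowel 'a') → ufafgafgu.
Vowel deletion: no change.
Nasal assimilation: no change.
So the correct form is ufafgafgu, option (B).
(D) ufaffgagu is wrong: it has the affixes in the wrong order.
(C) shawkogafgu is wrong: it uses future instead of past for tense.
(A) shawwagafgu is wrong: it uses present instead of past for tense.

B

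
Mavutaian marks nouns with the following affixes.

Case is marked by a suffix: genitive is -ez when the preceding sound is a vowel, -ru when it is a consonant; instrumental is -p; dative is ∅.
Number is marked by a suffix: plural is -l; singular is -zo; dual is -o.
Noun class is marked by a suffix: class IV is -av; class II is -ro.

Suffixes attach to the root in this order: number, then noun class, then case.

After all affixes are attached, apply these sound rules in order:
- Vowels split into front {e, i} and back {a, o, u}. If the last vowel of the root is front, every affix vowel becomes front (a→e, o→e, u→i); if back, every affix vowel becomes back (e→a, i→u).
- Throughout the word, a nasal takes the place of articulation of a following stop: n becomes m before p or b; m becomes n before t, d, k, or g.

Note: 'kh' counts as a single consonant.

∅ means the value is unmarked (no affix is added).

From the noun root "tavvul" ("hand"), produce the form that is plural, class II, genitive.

Attach number plural -l → tavvull.
Attach noun class class II -ro → tavvullro.
Attach case genitive -ez (after vowel 'o') → tavvullroez.
Apply vowel harmony: tavvullroez → tavvullroaz.
Nasal assimilation: no change.

tavvullroaz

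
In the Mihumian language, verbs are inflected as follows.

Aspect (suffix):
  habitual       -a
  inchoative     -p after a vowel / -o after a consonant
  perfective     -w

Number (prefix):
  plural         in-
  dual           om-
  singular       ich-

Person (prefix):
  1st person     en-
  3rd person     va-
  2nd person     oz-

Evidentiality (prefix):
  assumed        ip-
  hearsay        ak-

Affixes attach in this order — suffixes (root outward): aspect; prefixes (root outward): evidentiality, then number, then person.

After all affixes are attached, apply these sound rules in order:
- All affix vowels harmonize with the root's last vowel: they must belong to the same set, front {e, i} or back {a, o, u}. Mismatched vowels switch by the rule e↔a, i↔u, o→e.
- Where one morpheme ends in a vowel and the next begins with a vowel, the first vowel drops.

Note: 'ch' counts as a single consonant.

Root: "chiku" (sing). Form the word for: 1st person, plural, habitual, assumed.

anunupchika

Attach evidentiality assumed ip- → ipchiku.
Attach number plural in- → inipchiku.
Attach person 1st person en- → eninipchiku.
Attach aspect habitual -a → eninipchikua.
Apply vowel harmony: eninipchikua → anunupchikua.
Apply vowel deletion: anunupchikua → anunupchika.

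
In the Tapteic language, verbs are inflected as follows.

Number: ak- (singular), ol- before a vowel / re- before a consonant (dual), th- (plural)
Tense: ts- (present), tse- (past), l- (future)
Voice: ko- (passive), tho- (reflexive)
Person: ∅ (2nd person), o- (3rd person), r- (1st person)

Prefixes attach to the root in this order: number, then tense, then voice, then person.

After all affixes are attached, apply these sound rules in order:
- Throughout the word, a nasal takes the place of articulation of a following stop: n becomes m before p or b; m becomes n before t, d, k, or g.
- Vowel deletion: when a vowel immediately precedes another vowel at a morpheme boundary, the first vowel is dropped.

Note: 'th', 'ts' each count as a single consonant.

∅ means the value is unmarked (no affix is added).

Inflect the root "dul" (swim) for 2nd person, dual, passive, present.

kotsredul

Attach number dual re- (before consonant 'd') → redul.
Attach tense present ts- → tsredul.
Attach voice passive ko- → kotsredul.
person = 2nd person: zero marking, form stays kotsredul.
Nasal assimilation: no change.
Vowel deletion: no change.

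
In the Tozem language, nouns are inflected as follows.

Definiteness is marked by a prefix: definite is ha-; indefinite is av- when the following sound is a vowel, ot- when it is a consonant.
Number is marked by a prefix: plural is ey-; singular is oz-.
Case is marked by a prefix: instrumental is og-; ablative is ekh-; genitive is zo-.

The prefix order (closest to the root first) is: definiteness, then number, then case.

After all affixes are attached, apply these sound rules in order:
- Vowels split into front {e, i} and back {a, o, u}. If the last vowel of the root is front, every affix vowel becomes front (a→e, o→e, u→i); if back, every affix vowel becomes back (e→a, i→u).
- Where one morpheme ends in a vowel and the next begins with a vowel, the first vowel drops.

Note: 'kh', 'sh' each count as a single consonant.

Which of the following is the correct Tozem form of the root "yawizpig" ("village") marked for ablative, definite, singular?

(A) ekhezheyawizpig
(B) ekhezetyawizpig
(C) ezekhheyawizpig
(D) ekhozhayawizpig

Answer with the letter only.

Attach definiteness definite ha- → hayawizpig.
Attach number singular oz- → ozhayawizpig.
Attach case ablative ekh- → ekhozhayawizpig.
Apply vowel harmony: ekhozhayawizpig → ekhezheyawizpig.
Vowel deletion: no change.
So the correct form is ekhezheyawizpig, option (A).
(B) ekhezetyawizpig is wrong: it uses indefinite instead of definite for definiteness.
(C) ezekhheyawizpig is wrong: it has the affixes in the wrong order.
(D) ekhozhayawizpig is wrong: it fails to apply the sound rule(s).

A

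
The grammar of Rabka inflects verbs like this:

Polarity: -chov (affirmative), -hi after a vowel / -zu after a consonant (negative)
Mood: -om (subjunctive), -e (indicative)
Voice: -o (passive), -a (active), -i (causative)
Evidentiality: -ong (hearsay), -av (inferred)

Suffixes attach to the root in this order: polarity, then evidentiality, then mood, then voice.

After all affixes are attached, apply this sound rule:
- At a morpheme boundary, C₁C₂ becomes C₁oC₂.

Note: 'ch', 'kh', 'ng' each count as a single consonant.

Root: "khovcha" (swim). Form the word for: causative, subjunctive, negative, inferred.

Attach polarity negative -hi (after vowel 'a') → khovchahi.
Attach evidentiality inferred -av → khovchahiav.
Attach mood subjunctive -om → khovchahiavom.
Attach voice causative -i → khovchahiavomi.
Epenthesis: no change.

khovchahiavomi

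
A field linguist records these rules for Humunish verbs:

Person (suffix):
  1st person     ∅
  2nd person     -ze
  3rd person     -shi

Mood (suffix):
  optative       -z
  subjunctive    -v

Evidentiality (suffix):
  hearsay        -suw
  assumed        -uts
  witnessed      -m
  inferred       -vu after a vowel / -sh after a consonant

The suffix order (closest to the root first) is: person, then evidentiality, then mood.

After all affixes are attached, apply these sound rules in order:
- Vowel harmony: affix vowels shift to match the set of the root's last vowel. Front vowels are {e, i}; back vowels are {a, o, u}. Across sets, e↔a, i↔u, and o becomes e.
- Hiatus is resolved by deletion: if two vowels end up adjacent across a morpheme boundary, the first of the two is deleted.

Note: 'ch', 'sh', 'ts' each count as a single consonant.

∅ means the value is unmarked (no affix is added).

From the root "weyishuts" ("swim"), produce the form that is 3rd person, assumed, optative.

Attach person 3rd person -shi → weyishutsshi.
Attach evidentiality assumed -uts → weyishutsshiuts.
Attach mood optative -z → weyishutsshiutsz.
Apply vowel harmony: weyishutsshiutsz → weyishutsshuutsz.
Apply vowel deletion: weyishutsshuutsz → weyishutsshutsz.

weyishutsshutsz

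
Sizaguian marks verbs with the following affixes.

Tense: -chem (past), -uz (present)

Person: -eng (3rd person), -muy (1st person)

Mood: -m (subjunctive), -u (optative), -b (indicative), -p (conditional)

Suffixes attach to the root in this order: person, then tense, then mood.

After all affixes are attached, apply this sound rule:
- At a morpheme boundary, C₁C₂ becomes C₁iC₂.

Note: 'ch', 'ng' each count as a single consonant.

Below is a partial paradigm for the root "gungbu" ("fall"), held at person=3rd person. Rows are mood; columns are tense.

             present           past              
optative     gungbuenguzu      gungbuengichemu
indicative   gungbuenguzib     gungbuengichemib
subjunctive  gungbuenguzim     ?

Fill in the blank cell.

gungbuengichemim

Attach person 3rd person -eng → gungbueng.
Attach tense past -chem → gungbuengchem.
Attach mood subjunctive -m → gungbuengchemm.
Apply epenthesis: gungbuengchemm → gungbuengichemim.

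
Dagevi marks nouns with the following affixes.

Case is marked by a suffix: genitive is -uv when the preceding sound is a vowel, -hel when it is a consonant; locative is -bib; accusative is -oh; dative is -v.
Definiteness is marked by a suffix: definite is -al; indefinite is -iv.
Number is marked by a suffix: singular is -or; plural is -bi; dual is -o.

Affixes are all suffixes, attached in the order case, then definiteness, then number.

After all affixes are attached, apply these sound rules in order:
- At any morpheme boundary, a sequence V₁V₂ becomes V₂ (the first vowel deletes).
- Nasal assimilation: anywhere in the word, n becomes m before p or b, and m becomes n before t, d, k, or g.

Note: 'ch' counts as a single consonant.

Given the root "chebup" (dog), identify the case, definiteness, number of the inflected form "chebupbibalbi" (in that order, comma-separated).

locative, definite, plural

Segment: chebup-bib-al-bi.
case: -bib → locative.
definiteness: -al → definite.
number: -bi → plural.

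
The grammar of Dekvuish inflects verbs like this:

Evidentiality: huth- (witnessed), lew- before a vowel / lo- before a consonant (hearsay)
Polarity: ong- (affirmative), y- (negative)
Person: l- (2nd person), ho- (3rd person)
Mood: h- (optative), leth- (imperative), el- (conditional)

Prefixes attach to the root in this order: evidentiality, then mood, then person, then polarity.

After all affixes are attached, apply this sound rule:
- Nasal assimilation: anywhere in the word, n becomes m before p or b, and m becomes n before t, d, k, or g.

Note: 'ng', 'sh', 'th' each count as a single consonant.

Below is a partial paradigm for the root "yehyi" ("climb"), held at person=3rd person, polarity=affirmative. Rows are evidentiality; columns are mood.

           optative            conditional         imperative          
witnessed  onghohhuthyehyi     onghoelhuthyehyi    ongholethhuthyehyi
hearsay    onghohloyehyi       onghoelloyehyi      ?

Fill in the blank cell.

Attach evidentiality hearsay lo- (before consonant 'y') → loyehyi.
Attach mood imperative leth- → lethloyehyi.
Attach person 3rd person ho- → holethloyehyi.
Attach polarity affirmative ong- → ongholethloyehyi.
Nasal assimilation: no change.

ongholethloyehyi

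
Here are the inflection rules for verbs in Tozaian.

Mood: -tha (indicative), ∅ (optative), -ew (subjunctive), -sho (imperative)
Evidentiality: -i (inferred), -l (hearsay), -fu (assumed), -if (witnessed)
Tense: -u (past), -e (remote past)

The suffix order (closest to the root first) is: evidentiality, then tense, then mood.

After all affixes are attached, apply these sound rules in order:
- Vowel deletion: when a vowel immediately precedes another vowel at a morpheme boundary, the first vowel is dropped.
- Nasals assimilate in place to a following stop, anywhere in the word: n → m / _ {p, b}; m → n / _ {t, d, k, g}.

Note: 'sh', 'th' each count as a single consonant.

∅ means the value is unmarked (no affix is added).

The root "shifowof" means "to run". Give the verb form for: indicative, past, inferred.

shifowofutha

Attach evidentiality inferred -i → shifowofi.
Attach tense past -u → shifowofiu.
Attach mood indicative -tha → shifowofiutha.
Apply vowel deletion: shifowofiutha → shifowofutha.
Nasal assimilation: no change.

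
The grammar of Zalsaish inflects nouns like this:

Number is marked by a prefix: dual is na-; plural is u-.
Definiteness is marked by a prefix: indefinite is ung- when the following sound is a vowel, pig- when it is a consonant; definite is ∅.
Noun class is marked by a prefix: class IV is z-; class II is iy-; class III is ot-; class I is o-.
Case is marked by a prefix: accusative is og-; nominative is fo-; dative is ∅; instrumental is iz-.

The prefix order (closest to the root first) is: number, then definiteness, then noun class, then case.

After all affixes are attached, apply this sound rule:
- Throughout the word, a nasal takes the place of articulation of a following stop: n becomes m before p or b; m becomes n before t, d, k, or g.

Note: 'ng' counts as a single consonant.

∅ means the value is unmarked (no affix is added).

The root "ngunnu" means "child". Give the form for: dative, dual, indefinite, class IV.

Attach number dual na- → nangunnu.
Attach definiteness indefinite pig- (before consonant 'n') → pignangunnu.
Attach noun class class IV z- → zpignangunnu.
case = dative: zero marking, form stays zpignangunnu.
Nasal assimilation: no change.

zpignangunnu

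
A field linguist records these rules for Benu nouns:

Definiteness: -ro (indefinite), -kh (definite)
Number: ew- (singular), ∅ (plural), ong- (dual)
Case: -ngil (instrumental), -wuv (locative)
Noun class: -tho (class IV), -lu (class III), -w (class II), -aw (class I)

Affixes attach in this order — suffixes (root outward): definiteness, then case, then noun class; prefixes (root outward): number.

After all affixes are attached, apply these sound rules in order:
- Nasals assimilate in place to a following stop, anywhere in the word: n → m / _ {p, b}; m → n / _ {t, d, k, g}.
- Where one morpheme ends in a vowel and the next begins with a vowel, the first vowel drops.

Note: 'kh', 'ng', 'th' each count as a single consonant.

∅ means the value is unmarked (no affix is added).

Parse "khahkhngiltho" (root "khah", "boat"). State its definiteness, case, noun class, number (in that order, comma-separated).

definite, instrumental, class IV, plural

Segment: khah-kh-ngil-tho.
definiteness: -kh → definite.
case: -ngil → instrumental.
noun class: -tho → class IV.
number: ∅ → plural.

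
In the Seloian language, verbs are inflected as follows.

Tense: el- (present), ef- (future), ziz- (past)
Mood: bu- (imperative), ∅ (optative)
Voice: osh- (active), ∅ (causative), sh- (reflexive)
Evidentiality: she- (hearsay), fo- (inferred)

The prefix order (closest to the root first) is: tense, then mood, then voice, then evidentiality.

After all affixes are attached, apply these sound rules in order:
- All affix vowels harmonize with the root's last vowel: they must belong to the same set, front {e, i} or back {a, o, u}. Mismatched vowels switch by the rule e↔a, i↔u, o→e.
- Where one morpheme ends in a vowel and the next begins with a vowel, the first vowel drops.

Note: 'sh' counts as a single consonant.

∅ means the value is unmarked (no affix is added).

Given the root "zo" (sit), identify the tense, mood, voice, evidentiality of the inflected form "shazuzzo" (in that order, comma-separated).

Segment: she-ziz-zo.
tense: ziz- → past.
mood: ∅ → optative.
voice: ∅ → causative.
evidentiality: she- → hearsay.

past, optative, causative, hearsay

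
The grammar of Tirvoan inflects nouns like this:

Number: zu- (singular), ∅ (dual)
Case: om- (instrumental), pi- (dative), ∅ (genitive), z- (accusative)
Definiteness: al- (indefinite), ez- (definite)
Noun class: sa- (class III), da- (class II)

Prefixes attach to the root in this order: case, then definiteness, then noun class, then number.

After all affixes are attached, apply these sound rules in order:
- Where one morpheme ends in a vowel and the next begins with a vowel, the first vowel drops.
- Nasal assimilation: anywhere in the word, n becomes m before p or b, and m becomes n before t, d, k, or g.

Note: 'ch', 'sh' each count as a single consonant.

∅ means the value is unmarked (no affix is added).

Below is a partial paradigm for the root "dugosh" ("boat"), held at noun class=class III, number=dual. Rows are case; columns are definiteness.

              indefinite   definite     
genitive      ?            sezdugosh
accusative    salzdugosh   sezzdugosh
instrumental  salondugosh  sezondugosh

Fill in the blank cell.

case = genitive: zero marking, form stays dugosh.
Attach definiteness indefinite al- → aldugosh.
Attach noun class class III sa- → saaldugosh.
number = dual: zero marking, form stays saaldugosh.
Apply vowel deletion: saaldugosh → saldugosh.
Nasal assimilation: no change.

saldugosh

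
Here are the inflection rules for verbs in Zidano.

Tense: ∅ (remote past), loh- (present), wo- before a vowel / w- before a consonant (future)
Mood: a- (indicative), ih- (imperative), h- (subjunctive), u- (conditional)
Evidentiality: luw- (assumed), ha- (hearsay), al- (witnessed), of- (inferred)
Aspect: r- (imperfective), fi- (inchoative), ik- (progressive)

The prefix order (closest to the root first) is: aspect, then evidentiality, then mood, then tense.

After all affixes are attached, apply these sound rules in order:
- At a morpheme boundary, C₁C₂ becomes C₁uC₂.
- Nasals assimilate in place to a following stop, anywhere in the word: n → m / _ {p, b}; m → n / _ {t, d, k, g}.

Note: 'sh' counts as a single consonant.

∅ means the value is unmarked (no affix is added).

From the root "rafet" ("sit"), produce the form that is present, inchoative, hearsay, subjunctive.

Attach aspect inchoative fi- → firafet.
Attach evidentiality hearsay ha- → hafirafet.
Attach mood subjunctive h- → hhafirafet.
Attach tense present loh- → lohhhafirafet.
Apply epenthesis: lohhhafirafet → lohuhuhafirafet.
Nasal assimilation: no change.

lohuhuhafirafet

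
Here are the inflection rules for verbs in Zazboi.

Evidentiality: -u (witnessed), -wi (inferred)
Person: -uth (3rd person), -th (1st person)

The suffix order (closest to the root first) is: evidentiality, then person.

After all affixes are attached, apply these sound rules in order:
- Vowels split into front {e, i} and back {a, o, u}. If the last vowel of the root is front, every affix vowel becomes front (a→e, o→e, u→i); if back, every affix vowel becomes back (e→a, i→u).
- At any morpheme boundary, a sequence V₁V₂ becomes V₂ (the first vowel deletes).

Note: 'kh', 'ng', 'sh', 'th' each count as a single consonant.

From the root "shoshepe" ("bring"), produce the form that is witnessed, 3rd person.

Attach evidentiality witnessed -u → shoshepeu.
Attach person 3rd person -uth → shoshepeuuth.
Apply vowel harmony: shoshepeuuth → shoshepeiith.
Apply vowel deletion: shoshepeiith → shoshepith.

shoshepith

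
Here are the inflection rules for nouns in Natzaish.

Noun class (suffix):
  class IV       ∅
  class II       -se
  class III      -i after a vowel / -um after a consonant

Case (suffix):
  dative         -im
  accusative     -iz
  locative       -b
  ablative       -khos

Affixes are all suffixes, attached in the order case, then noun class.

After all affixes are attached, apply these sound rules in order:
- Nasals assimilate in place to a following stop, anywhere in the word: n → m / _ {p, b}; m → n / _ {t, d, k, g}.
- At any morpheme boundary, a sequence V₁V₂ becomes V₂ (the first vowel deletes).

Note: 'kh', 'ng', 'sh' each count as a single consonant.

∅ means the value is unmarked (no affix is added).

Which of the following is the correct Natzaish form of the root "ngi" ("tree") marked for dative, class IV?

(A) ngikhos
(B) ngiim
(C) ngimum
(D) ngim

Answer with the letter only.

Attach case dative -im → ngiim.
noun class = class IV: zero marking, form stays ngiim.
Nasal assimilation: no change.
Apply vowel deletion: ngiim → ngim.
So the correct form is ngim, option (D).
(B) ngiim is wrong: it fails to apply the sound rule(s).
(C) ngimum is wrong: it uses class III instead of class IV for noun class.
(A) ngikhos is wrong: it uses ablative instead of dative for case.

D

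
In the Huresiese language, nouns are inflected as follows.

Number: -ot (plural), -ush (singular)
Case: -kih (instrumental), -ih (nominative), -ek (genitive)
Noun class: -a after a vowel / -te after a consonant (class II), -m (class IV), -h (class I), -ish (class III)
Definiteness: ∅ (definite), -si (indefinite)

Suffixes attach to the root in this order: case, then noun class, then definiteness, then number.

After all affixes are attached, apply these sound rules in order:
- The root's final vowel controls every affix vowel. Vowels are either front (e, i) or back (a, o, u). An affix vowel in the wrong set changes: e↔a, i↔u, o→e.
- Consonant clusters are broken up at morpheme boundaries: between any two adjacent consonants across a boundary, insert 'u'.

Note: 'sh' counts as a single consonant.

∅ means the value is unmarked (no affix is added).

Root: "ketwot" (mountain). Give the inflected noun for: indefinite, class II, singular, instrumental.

Attach case instrumental -kih → ketwotkih.
Attach noun class class II -te (after consonant 'h') → ketwotkihte.
Attach definiteness indefinite -si → ketwotkihtesi.
Attach number singular -ush → ketwotkihtesiush.
Apply vowel harmony: ketwotkihtesiush → ketwotkuhtasuush.
Apply epenthesis: ketwotkuhtasuush → ketwotukuhutasuush.

ketwotukuhutasuush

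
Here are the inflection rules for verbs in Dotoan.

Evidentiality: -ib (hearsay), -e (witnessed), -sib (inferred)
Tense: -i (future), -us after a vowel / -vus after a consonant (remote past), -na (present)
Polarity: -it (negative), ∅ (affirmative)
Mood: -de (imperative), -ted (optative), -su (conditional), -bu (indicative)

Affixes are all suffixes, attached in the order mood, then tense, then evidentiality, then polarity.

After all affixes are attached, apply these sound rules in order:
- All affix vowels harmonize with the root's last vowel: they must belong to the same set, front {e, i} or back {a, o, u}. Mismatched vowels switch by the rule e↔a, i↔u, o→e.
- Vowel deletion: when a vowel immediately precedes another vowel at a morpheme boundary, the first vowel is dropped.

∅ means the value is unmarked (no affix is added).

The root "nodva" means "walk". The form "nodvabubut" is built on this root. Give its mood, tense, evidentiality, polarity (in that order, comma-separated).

Segment: nodva-bu-i-ib-it.
mood: -bu → indicative.
tense: -i → future.
evidentiality: -ib → hearsay.
polarity: -it → negative.

indicative, future, hearsay, negative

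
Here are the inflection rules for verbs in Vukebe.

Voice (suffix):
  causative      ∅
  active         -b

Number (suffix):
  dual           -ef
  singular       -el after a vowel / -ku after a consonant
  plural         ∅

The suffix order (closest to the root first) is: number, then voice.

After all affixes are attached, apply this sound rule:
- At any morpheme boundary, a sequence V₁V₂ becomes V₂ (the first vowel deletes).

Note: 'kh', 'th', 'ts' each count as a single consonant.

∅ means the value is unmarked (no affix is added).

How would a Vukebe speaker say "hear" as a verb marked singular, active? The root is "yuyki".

Attach number singular -el (after vowel 'i') → yuykiel.
Attach voice active -b → yuykielb.
Apply vowel deletion: yuykielb → yuykelb.

yuykelb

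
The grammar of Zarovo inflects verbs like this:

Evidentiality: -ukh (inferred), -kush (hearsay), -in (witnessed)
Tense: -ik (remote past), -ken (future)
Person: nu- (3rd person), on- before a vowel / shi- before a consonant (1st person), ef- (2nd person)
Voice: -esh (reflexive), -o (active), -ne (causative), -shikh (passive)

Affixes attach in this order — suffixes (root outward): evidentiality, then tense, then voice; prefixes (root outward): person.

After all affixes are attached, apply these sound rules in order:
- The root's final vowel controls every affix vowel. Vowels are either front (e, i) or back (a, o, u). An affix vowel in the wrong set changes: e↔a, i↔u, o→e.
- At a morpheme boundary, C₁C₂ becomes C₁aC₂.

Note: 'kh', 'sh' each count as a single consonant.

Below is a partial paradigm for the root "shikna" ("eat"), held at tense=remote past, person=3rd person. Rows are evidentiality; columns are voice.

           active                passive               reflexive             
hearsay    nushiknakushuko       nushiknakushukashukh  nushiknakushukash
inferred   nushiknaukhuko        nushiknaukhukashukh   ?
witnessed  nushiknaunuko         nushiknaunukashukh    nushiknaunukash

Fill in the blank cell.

nushiknaukhukash

Attach evidentiality inferred -ukh → shiknaukh.
Attach tense remote past -ik → shiknaukhik.
Attach person 3rd person nu- → nushiknaukhik.
Attach voice reflexive -esh → nushiknaukhikesh.
Apply vowel harmony: nushiknaukhikesh → nushiknaukhukash.
Epenthesis: no change.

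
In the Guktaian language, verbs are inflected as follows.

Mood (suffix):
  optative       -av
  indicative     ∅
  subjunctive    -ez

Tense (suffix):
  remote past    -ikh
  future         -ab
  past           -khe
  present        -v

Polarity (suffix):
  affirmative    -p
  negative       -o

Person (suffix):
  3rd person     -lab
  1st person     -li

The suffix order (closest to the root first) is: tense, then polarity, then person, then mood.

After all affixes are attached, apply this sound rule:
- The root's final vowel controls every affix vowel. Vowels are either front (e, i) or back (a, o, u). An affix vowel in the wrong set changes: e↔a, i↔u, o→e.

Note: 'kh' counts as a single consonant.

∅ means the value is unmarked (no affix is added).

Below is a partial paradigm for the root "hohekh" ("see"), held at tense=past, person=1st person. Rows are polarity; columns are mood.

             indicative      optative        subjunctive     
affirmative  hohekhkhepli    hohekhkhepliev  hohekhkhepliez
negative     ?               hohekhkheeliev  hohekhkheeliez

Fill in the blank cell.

Attach tense past -khe → hohekhkhe.
Attach polarity negative -o → hohekhkheo.
Attach person 1st person -li → hohekhkheoli.
mood = indicative: zero marking, form stays hohekhkheoli.
Apply vowel harmony: hohekhkheoli → hohekhkheeli.

hohekhkheeli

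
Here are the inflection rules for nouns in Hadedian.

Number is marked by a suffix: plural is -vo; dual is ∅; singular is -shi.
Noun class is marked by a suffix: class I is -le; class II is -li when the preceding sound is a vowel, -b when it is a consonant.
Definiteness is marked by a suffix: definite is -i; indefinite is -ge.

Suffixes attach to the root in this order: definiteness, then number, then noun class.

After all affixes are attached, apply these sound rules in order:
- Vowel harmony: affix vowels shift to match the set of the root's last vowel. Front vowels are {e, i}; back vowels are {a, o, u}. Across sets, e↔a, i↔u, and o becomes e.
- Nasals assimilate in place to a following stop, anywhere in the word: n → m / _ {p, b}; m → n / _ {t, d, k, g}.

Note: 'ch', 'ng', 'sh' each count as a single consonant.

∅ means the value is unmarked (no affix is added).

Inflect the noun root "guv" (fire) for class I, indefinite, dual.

guvgala

Attach definiteness indefinite -ge → guvge.
number = dual: zero marking, form stays guvge.
Attach noun class class I -le → guvgele.
Apply vowel harmony: guvgele → guvgala.
Nasal assimilation: no change.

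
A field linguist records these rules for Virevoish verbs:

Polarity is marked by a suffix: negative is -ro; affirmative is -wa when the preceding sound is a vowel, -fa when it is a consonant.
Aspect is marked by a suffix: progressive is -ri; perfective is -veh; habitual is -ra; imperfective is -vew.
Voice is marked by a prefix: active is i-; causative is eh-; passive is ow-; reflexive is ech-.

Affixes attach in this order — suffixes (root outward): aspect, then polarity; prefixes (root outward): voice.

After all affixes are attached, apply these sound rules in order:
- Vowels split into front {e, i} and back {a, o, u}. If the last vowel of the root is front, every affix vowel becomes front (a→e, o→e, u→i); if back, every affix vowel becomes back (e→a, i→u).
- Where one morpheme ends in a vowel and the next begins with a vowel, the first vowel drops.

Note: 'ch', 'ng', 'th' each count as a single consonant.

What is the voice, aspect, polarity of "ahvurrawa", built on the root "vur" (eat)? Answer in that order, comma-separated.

Segment: eh-vur-ra-wa.
voice: eh- → causative.
aspect: -ra → habitual.
polarity: -wa/fa → affirmative.

causative, habitual, affirmative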